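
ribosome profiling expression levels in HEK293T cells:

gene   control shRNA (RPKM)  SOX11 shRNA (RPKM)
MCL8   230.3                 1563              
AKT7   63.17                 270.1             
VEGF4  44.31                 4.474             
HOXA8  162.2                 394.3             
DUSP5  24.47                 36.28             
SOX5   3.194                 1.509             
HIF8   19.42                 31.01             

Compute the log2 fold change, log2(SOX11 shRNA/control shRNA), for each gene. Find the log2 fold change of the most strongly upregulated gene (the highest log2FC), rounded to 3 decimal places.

2.763

log2(1563/230.3) = 2.763  (MCL8)
log2(270.1/63.17) = 2.096  (AKT7)
log2(4.474/44.31) = -3.308  (VEGF4)
log2(394.3/162.2) = 1.282  (HOXA8)
log2(36.28/24.47) = 0.568  (DUSP5)
log2(1.509/3.194) = -1.082  (SOX5)
log2(31.01/19.42) = 0.675  (HIF8)
MCL8 is most strongly upregulated.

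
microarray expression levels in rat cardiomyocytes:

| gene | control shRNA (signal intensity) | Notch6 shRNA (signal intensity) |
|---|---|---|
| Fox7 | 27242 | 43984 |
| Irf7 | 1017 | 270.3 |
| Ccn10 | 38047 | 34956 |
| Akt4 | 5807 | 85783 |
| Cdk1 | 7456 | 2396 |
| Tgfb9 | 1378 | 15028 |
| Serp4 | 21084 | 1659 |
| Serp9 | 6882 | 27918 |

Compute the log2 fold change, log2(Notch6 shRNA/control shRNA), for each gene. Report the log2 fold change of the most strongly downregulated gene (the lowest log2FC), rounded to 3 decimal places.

-3.668

log2(43984/27242) = 0.691  (Fox7)
log2(270.3/1017) = -1.912  (Irf7)
log2(34956/38047) = -0.122  (Ccn10)
log2(85783/5807) = 3.885  (Akt4)
log2(2396/7456) = -1.638  (Cdk1)
log2(15028/1378) = 3.447  (Tgfb9)
log2(1659/21084) = -3.668  (Serp4)
log2(27918/6882) = 2.020  (Serp9)
Serp4 is most strongly downregulated.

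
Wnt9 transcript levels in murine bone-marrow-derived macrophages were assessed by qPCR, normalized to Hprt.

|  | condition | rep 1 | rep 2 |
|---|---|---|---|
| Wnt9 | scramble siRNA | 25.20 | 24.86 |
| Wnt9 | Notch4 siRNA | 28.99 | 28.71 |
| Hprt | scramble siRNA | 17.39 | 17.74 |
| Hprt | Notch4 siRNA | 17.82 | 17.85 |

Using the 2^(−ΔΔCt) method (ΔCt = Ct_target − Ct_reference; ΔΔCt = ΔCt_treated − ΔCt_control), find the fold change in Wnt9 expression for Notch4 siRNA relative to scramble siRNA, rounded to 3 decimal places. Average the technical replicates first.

Mean Ct: Wnt9 scramble siRNA 25.030; Wnt9 Notch4 siRNA 28.850; Hprt scramble siRNA 17.565; Hprt Notch4 siRNA 17.835
ΔCt(scramble siRNA) = 25.030 − 17.565 = 7.465
ΔCt(Notch4 siRNA) = 28.850 − 17.835 = 11.015
ΔΔCt = 11.015 − 7.465 = 3.550
Fold change = 2^(−3.550) = 0.0854

0.085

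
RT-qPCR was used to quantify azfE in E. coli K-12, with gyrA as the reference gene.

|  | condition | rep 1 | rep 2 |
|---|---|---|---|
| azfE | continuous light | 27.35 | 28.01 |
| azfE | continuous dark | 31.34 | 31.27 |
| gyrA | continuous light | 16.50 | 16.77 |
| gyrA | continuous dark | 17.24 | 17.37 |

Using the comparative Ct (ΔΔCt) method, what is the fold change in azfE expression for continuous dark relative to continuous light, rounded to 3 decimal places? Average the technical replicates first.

0.129

Mean Ct: azfE continuous light 27.680; azfE continuous dark 31.305; gyrA continuous light 16.635; gyrA continuous dark 17.305
ΔCt(continuous light) = 27.680 − 16.635 = 11.045
ΔCt(continuous dark) = 31.305 − 17.305 = 14.000
ΔΔCt = 14.000 − 11.045 = 2.955
Fold change = 2^(−2.955) = 0.1290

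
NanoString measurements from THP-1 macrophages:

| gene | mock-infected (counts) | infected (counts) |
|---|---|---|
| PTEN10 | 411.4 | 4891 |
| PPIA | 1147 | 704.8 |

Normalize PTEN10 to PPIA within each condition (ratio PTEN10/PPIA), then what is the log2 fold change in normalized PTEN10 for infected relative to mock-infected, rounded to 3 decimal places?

4.274

PTEN10/PPIA (mock-infected) = 411.4 / 1147 = 0.35867
PTEN10/PPIA (infected) = 4891 / 704.8 = 6.9396
Fold change = 6.9396 / 0.35867 = 19.3478
log2(19.3478) = 4.2741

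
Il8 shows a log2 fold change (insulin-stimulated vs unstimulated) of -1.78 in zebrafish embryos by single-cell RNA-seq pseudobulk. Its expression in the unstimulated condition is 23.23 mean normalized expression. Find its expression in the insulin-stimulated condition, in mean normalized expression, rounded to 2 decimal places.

Fold change = 2^(-1.78) = 0.2912
insulin-stimulated expression = 23.23 × 0.2912 = 6.76

6.76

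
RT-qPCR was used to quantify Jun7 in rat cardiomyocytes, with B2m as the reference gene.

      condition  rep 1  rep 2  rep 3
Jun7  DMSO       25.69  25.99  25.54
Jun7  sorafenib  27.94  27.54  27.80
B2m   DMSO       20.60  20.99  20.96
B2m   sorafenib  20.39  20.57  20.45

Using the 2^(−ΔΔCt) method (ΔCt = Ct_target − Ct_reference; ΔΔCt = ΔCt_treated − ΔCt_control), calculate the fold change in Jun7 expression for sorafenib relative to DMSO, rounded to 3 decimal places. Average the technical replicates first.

Mean Ct: Jun7 DMSO 25.740; Jun7 sorafenib 27.760; B2m DMSO 20.850; B2m sorafenib 20.470
ΔCt(DMSO) = 25.740 − 20.850 = 4.890
ΔCt(sorafenib) = 27.760 − 20.470 = 7.290
ΔΔCt = 7.290 − 4.890 = 2.400
Fold change = 2^(−2.400) = 0.1895

0.189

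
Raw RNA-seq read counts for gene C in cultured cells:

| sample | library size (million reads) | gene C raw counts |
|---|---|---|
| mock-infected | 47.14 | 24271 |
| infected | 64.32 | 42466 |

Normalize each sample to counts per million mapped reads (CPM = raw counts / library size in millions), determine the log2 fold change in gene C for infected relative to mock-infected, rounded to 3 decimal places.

CPM(mock-infected) = 24271 / 47.14 = 514.8706
CPM(infected) = 42466 / 64.32 = 660.2301
Fold change = 660.2301 / 514.8706 = 1.28232
log2(1.28232) = 0.3588

0.359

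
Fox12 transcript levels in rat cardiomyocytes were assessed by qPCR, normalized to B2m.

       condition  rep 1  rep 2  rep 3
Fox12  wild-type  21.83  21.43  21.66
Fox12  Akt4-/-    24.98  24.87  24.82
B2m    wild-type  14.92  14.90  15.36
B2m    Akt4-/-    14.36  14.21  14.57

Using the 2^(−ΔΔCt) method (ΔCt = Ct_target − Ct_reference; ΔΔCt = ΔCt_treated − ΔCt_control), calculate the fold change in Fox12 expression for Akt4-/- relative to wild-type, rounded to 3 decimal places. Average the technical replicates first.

Mean Ct: Fox12 wild-type 21.640; Fox12 Akt4-/- 24.890; B2m wild-type 15.060; B2m Akt4-/- 14.380
ΔCt(wild-type) = 21.640 − 15.060 = 6.580
ΔCt(Akt4-/-) = 24.890 − 14.380 = 10.510
ΔΔCt = 10.510 − 6.580 = 3.930
Fold change = 2^(−3.930) = 0.0656

0.066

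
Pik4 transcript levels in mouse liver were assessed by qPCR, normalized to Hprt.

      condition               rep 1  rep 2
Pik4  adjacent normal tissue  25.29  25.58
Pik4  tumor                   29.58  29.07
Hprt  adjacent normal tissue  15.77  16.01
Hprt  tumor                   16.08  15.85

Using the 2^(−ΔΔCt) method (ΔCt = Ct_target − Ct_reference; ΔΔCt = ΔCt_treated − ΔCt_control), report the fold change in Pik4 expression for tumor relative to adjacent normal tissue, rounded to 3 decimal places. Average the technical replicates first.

0.071

Mean Ct: Pik4 adjacent normal tissue 25.435; Pik4 tumor 29.325; Hprt adjacent normal tissue 15.890; Hprt tumor 15.965
ΔCt(adjacent normal tissue) = 25.435 − 15.890 = 9.545
ΔCt(tumor) = 29.325 − 15.965 = 13.360
ΔΔCt = 13.360 − 9.545 = 3.815
Fold change = 2^(−3.815) = 0.0711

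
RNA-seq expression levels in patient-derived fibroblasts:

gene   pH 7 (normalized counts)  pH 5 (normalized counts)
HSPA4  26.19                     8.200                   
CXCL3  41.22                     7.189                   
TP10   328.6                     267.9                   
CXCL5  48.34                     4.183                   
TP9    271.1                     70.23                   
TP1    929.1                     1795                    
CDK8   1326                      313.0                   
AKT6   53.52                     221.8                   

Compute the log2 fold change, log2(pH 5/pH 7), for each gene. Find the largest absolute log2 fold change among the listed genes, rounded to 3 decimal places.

3.531

log2(8.200/26.19) = -1.675  (HSPA4)
log2(7.189/41.22) = -2.519  (CXCL3)
log2(267.9/328.6) = -0.295  (TP10)
log2(4.183/48.34) = -3.531  (CXCL5)
log2(70.23/271.1) = -1.949  (TP9)
log2(1795/929.1) = 0.950  (TP1)
log2(313.0/1326) = -2.083  (CDK8)
log2(221.8/53.52) = 2.051  (AKT6)
The largest magnitude belongs to CXCL5.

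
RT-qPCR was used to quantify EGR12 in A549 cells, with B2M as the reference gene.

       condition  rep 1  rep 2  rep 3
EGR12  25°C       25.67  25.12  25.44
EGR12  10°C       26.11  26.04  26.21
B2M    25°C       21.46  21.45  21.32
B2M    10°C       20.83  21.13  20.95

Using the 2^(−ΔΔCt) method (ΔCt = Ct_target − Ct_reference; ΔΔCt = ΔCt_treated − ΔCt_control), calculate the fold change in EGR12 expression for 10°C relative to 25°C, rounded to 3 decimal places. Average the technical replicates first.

0.451

Mean Ct: EGR12 25°C 25.410; EGR12 10°C 26.120; B2M 25°C 21.410; B2M 10°C 20.970
ΔCt(25°C) = 25.410 − 21.410 = 4.000
ΔCt(10°C) = 26.120 − 20.970 = 5.150
ΔΔCt = 5.150 − 4.000 = 1.150
Fold change = 2^(−1.150) = 0.4506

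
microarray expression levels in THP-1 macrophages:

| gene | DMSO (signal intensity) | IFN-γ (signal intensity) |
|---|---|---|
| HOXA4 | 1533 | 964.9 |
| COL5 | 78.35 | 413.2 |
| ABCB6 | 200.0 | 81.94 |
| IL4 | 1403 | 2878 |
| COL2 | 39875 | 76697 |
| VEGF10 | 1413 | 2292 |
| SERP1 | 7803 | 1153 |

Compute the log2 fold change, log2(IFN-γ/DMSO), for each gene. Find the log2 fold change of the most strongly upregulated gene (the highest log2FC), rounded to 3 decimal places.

2.399

log2(964.9/1533) = -0.668  (HOXA4)
log2(413.2/78.35) = 2.399  (COL5)
log2(81.94/200.0) = -1.287  (ABCB6)
log2(2878/1403) = 1.037  (IL4)
log2(76697/39875) = 0.944  (COL2)
log2(2292/1413) = 0.698  (VEGF10)
log2(1153/7803) = -2.759  (SERP1)
COL5 is most strongly upregulated.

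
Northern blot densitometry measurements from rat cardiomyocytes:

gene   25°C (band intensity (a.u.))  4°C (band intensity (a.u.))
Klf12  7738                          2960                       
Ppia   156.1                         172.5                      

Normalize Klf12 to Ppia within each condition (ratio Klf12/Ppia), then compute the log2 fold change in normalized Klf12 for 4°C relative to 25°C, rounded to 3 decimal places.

-1.530

Klf12/Ppia (25°C) = 7738 / 156.1 = 49.571
Klf12/Ppia (4°C) = 2960 / 172.5 = 17.159
Fold change = 17.159 / 49.571 = 0.3462
log2(0.3462) = -1.5305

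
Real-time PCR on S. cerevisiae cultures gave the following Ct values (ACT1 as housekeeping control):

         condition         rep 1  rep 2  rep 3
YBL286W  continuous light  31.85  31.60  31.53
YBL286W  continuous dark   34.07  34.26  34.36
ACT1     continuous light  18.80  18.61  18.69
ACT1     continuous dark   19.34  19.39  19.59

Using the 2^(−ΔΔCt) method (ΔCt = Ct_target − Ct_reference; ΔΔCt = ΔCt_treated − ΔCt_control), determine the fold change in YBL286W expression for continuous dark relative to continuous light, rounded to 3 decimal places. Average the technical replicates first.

0.281

Mean Ct: YBL286W continuous light 31.660; YBL286W continuous dark 34.230; ACT1 continuous light 18.700; ACT1 continuous dark 19.440
ΔCt(continuous light) = 31.660 − 18.700 = 12.960
ΔCt(continuous dark) = 34.230 − 19.440 = 14.790
ΔΔCt = 14.790 − 12.960 = 1.830
Fold change = 2^(−1.830) = 0.2813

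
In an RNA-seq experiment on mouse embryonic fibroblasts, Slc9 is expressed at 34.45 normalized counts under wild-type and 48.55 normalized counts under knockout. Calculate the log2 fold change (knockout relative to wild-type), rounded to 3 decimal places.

0.495

Fold change = 48.55 / 34.45 = 1.4093
log2(1.4093) = 0.4950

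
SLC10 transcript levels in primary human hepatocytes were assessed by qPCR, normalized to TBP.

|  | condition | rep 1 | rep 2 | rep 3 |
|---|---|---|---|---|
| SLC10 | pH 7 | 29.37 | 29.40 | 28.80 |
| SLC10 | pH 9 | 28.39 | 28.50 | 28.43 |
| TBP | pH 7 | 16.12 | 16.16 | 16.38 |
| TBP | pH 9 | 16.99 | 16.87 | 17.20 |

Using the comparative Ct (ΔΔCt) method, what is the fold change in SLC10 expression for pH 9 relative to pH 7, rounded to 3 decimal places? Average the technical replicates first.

2.928

Mean Ct: SLC10 pH 7 29.190; SLC10 pH 9 28.440; TBP pH 7 16.220; TBP pH 9 17.020
ΔCt(pH 7) = 29.190 − 16.220 = 12.970
ΔCt(pH 9) = 28.440 − 17.020 = 11.420
ΔΔCt = 11.420 − 12.970 = -1.550
Fold change = 2^(−(-1.550)) = 2^1.550 = 2.9282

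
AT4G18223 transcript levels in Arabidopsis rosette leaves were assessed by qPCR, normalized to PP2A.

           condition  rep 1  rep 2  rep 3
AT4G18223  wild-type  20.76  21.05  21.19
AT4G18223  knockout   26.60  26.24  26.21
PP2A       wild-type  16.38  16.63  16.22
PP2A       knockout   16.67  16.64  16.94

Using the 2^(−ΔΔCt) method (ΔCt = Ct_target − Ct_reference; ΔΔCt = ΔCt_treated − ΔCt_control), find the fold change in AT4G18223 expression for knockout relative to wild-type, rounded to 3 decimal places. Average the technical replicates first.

0.031

Mean Ct: AT4G18223 wild-type 21.000; AT4G18223 knockout 26.350; PP2A wild-type 16.410; PP2A knockout 16.750
ΔCt(wild-type) = 21.000 − 16.410 = 4.590
ΔCt(knockout) = 26.350 − 16.750 = 9.600
ΔΔCt = 9.600 − 4.590 = 5.010
Fold change = 2^(−5.010) = 0.0310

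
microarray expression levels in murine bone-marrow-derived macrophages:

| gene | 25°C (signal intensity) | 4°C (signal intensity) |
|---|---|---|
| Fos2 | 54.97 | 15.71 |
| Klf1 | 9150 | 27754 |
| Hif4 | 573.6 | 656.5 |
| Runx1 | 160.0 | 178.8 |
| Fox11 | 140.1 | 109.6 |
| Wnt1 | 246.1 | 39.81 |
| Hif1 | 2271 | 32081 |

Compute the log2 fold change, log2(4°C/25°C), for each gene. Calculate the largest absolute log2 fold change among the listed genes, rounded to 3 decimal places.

log2(15.71/54.97) = -1.807  (Fos2)
log2(27754/9150) = 1.601  (Klf1)
log2(656.5/573.6) = 0.195  (Hif4)
log2(178.8/160.0) = 0.160  (Runx1)
log2(109.6/140.1) = -0.354  (Fox11)
log2(39.81/246.1) = -2.628  (Wnt1)
log2(32081/2271) = 3.820  (Hif1)
The largest magnitude belongs to Hif1.

3.820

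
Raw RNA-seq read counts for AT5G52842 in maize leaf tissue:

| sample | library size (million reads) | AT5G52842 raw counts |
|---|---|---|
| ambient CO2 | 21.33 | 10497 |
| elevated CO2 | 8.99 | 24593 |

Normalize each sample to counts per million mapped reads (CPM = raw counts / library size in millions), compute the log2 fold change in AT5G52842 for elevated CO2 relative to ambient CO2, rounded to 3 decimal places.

2.475

CPM(ambient CO2) = 10497 / 21.33 = 492.1238
CPM(elevated CO2) = 24593 / 8.99 = 2735.5951
Fold change = 2735.5951 / 492.1238 = 5.55875
log2(5.55875) = 2.4748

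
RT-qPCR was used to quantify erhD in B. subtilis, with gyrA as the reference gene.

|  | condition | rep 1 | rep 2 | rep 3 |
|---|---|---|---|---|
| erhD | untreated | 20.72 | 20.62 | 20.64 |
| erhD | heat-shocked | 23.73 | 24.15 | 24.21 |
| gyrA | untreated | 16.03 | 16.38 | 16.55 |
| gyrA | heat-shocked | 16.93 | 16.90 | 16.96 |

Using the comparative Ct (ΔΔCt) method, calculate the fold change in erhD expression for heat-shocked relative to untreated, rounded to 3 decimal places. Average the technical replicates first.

Mean Ct: erhD untreated 20.660; erhD heat-shocked 24.030; gyrA untreated 16.320; gyrA heat-shocked 16.930
ΔCt(untreated) = 20.660 − 16.320 = 4.340
ΔCt(heat-shocked) = 24.030 − 16.930 = 7.100
ΔΔCt = 7.100 − 4.340 = 2.760
Fold change = 2^(−2.760) = 0.1476

0.148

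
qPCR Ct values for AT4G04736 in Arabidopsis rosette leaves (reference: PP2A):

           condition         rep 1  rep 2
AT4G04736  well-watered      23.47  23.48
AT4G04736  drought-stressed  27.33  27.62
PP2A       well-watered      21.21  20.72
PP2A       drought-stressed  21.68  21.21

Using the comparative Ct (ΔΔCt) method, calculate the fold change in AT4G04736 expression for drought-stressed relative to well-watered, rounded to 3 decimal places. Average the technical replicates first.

Mean Ct: AT4G04736 well-watered 23.475; AT4G04736 drought-stressed 27.475; PP2A well-watered 20.965; PP2A drought-stressed 21.445
ΔCt(well-watered) = 23.475 − 20.965 = 2.510
ΔCt(drought-stressed) = 27.475 − 21.445 = 6.030
ΔΔCt = 6.030 − 2.510 = 3.520
Fold change = 2^(−3.520) = 0.0872

0.087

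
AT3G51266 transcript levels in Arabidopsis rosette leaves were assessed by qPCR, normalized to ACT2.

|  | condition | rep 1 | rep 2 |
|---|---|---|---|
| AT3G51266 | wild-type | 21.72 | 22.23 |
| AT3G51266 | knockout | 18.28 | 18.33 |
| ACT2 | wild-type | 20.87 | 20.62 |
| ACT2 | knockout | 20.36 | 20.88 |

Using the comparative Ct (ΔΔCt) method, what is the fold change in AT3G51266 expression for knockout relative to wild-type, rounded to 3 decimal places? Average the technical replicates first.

Mean Ct: AT3G51266 wild-type 21.975; AT3G51266 knockout 18.305; ACT2 wild-type 20.745; ACT2 knockout 20.620
ΔCt(wild-type) = 21.975 − 20.745 = 1.230
ΔCt(knockout) = 18.305 − 20.620 = -2.315
ΔΔCt = -2.315 − 1.230 = -3.545
Fold change = 2^(−(-3.545)) = 2^3.545 = 11.6722

11.672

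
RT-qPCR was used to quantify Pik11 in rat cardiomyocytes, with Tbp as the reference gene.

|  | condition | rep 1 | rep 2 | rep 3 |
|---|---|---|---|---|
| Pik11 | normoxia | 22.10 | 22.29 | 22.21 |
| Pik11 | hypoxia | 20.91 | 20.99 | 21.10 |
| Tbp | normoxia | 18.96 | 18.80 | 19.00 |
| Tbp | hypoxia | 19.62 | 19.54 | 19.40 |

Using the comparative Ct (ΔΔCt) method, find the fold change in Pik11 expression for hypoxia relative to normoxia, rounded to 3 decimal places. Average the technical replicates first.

Mean Ct: Pik11 normoxia 22.200; Pik11 hypoxia 21.000; Tbp normoxia 18.920; Tbp hypoxia 19.520
ΔCt(normoxia) = 22.200 − 18.920 = 3.280
ΔCt(hypoxia) = 21.000 − 19.520 = 1.480
ΔΔCt = 1.480 − 3.280 = -1.800
Fold change = 2^(−(-1.800)) = 2^1.800 = 3.4822

3.482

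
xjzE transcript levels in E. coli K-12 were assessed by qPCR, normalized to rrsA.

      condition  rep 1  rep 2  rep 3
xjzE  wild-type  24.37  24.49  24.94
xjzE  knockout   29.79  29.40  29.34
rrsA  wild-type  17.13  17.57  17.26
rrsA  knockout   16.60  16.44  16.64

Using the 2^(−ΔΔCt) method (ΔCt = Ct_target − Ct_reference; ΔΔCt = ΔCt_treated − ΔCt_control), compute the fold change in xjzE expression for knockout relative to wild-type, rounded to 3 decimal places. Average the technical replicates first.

0.020

Mean Ct: xjzE wild-type 24.600; xjzE knockout 29.510; rrsA wild-type 17.320; rrsA knockout 16.560
ΔCt(wild-type) = 24.600 − 17.320 = 7.280
ΔCt(knockout) = 29.510 − 16.560 = 12.950
ΔΔCt = 12.950 − 7.280 = 5.670
Fold change = 2^(−5.670) = 0.0196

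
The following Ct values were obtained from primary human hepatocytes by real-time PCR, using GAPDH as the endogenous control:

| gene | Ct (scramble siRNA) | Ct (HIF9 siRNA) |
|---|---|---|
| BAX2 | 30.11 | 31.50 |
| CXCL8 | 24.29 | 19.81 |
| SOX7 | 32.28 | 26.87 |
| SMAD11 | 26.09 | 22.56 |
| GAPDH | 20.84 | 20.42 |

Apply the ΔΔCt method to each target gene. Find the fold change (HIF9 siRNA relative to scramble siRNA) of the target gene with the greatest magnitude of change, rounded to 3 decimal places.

BAX2: ΔΔCt = (31.50−20.42) − (30.11−20.84) = 11.08 − 9.27 = 1.81; fold change = 2^-1.81 = 0.285
CXCL8: ΔΔCt = (19.81−20.42) − (24.29−20.84) = -0.61 − 3.45 = -4.06; fold change = 2^4.06 = 16.679
SOX7: ΔΔCt = (26.87−20.42) − (32.28−20.84) = 6.45 − 11.44 = -4.99; fold change = 2^4.99 = 31.779
SMAD11: ΔΔCt = (22.56−20.42) − (26.09−20.84) = 2.14 − 5.25 = -3.11; fold change = 2^3.11 = 8.634
SOX7 has the largest |ΔΔCt| = 4.99.

31.779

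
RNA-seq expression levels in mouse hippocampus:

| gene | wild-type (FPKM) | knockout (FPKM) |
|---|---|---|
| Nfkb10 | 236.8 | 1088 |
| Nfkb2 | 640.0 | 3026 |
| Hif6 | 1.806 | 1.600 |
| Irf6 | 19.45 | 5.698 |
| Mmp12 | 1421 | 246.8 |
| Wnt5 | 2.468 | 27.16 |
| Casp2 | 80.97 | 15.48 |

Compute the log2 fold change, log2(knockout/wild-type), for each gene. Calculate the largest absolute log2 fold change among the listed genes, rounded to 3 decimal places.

3.460

log2(1088/236.8) = 2.200  (Nfkb10)
log2(3026/640.0) = 2.241  (Nfkb2)
log2(1.600/1.806) = -0.175  (Hif6)
log2(5.698/19.45) = -1.771  (Irf6)
log2(246.8/1421) = -2.525  (Mmp12)
log2(27.16/2.468) = 3.460  (Wnt5)
log2(15.48/80.97) = -2.387  (Casp2)
The largest magnitude belongs to Wnt5.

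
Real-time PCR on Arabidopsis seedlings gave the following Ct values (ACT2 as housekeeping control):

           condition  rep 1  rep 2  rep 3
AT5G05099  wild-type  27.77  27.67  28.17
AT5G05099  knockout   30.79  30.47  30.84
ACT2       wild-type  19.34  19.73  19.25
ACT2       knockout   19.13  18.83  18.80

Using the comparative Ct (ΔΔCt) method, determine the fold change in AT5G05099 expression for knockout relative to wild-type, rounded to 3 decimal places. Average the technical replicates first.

Mean Ct: AT5G05099 wild-type 27.870; AT5G05099 knockout 30.700; ACT2 wild-type 19.440; ACT2 knockout 18.920
ΔCt(wild-type) = 27.870 − 19.440 = 8.430
ΔCt(knockout) = 30.700 − 18.920 = 11.780
ΔΔCt = 11.780 − 8.430 = 3.350
Fold change = 2^(−3.350) = 0.0981

0.098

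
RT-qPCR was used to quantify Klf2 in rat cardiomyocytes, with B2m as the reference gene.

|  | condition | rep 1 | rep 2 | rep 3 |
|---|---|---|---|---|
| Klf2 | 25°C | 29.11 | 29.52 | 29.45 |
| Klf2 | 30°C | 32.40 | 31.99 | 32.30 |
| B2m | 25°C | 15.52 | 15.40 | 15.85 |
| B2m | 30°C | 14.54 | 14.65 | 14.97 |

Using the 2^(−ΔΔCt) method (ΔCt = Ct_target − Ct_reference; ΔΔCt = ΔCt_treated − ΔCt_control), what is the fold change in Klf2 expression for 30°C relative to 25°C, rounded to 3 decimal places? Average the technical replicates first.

0.075

Mean Ct: Klf2 25°C 29.360; Klf2 30°C 32.230; B2m 25°C 15.590; B2m 30°C 14.720
ΔCt(25°C) = 29.360 − 15.590 = 13.770
ΔCt(30°C) = 32.230 − 14.720 = 17.510
ΔΔCt = 17.510 − 13.770 = 3.740
Fold change = 2^(−3.740) = 0.0748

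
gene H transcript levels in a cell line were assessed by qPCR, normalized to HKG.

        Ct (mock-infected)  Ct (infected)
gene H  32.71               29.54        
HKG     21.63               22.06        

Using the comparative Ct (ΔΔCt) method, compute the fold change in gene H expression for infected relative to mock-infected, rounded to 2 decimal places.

ΔCt(mock-infected) = 32.710 − 21.630 = 11.080
ΔCt(infected) = 29.540 − 22.060 = 7.480
ΔΔCt = 7.480 − 11.080 = -3.600
Fold change = 2^(−(-3.600)) = 2^3.600 = 12.126

12.13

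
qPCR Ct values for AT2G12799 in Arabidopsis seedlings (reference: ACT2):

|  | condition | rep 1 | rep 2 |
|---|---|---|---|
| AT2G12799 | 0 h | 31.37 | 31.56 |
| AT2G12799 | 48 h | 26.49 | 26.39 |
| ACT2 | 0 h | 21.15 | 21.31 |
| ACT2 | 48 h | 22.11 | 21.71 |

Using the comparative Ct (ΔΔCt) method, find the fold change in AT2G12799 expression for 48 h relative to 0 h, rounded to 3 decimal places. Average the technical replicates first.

Mean Ct: AT2G12799 0 h 31.465; AT2G12799 48 h 26.440; ACT2 0 h 21.230; ACT2 48 h 21.910
ΔCt(0 h) = 31.465 − 21.230 = 10.235
ΔCt(48 h) = 26.440 − 21.910 = 4.530
ΔΔCt = 4.530 − 10.235 = -5.705
Fold change = 2^(−(-5.705)) = 2^5.705 = 52.1646

52.165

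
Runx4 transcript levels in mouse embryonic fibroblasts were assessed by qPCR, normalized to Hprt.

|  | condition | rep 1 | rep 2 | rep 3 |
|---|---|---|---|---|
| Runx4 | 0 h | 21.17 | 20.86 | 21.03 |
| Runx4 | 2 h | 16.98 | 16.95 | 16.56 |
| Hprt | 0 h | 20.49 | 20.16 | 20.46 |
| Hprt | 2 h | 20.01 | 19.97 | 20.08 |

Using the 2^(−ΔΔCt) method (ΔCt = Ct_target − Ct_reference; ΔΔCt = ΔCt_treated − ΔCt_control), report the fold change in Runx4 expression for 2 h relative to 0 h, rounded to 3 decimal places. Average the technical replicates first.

14.320

Mean Ct: Runx4 0 h 21.020; Runx4 2 h 16.830; Hprt 0 h 20.370; Hprt 2 h 20.020
ΔCt(0 h) = 21.020 − 20.370 = 0.650
ΔCt(2 h) = 16.830 − 20.020 = -3.190
ΔΔCt = -3.190 − 0.650 = -3.840
Fold change = 2^(−(-3.840)) = 2^3.840 = 14.3204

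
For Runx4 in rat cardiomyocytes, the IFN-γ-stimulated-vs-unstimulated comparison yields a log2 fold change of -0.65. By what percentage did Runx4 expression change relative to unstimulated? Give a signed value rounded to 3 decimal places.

Fold change = 2^(-0.65) = 0.6373
Percent change = (FC − 1) × 100% = (0.6373 − 1) × 100 = -36.272%

-36.272%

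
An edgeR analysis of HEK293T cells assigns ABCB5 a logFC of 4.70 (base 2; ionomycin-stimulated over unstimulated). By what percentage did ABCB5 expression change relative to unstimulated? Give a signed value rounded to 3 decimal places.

2499.208%

Fold change = 2^(4.70) = 25.9921
Percent change = (FC − 1) × 100% = (25.9921 − 1) × 100 = 2499.208%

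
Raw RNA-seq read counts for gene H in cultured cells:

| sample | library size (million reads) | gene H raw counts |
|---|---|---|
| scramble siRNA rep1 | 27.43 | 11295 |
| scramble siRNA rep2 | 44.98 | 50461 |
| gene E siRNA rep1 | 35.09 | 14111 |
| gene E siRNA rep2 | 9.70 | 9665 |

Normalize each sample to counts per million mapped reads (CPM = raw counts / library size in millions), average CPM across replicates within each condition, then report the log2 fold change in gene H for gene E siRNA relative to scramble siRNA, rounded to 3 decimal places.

CPM(scramble siRNA rep1) = 11295 / 27.43 = 411.7754
CPM(scramble siRNA rep2) = 50461 / 44.98 = 1121.8542
CPM(gene E siRNA rep1) = 14111 / 35.09 = 402.1374
CPM(gene E siRNA rep2) = 9665 / 9.70 = 996.3918
mean CPM(scramble siRNA) = 766.8148; mean CPM(gene E siRNA) = 699.2646
Fold change = 699.2646 / 766.8148 = 0.91191
log2(0.91191) = -0.1330

-0.133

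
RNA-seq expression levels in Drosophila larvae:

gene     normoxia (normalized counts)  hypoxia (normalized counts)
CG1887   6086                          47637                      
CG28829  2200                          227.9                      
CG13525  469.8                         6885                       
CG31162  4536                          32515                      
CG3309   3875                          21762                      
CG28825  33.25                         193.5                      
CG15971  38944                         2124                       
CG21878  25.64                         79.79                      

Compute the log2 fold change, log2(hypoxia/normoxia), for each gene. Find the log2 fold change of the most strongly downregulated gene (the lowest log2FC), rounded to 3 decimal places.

-4.197

log2(47637/6086) = 2.969  (CG1887)
log2(227.9/2200) = -3.271  (CG28829)
log2(6885/469.8) = 3.873  (CG13525)
log2(32515/4536) = 2.842  (CG31162)
log2(21762/3875) = 2.490  (CG3309)
log2(193.5/33.25) = 2.541  (CG28825)
log2(2124/38944) = -4.197  (CG15971)
log2(79.79/25.64) = 1.638  (CG21878)
CG15971 is most strongly downregulated.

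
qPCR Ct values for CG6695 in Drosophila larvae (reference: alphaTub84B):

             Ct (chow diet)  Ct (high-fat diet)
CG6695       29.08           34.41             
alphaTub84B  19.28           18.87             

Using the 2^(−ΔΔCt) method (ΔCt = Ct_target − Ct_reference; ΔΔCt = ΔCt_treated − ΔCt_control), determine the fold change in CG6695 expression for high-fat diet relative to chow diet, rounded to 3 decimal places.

0.019

ΔCt(chow diet) = 29.080 − 19.280 = 9.800
ΔCt(high-fat diet) = 34.410 − 18.870 = 15.540
ΔΔCt = 15.540 − 9.800 = 5.740
Fold change = 2^(−5.740) = 0.0187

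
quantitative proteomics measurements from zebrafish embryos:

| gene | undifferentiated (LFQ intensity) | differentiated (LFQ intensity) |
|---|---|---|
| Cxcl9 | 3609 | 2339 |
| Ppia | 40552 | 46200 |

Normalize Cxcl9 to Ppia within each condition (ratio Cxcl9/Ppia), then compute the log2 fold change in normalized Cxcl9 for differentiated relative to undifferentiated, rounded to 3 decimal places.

-0.814

Cxcl9/Ppia (undifferentiated) = 3609 / 40552 = 0.088997
Cxcl9/Ppia (differentiated) = 2339 / 46200 = 0.050628
Fold change = 0.050628 / 0.088997 = 0.5689
log2(0.5689) = -0.8138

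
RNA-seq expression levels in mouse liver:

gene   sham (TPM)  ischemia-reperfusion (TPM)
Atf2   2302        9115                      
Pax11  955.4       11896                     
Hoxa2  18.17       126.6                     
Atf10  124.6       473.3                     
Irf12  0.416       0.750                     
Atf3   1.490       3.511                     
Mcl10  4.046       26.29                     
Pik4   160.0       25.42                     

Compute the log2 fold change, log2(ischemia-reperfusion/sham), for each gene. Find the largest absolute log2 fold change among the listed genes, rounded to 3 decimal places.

3.638

log2(9115/2302) = 1.985  (Atf2)
log2(11896/955.4) = 3.638  (Pax11)
log2(126.6/18.17) = 2.801  (Hoxa2)
log2(473.3/124.6) = 1.925  (Atf10)
log2(0.750/0.416) = 0.850  (Irf12)
log2(3.511/1.490) = 1.237  (Atf3)
log2(26.29/4.046) = 2.700  (Mcl10)
log2(25.42/160.0) = -2.654  (Pik4)
The largest magnitude belongs to Pax11.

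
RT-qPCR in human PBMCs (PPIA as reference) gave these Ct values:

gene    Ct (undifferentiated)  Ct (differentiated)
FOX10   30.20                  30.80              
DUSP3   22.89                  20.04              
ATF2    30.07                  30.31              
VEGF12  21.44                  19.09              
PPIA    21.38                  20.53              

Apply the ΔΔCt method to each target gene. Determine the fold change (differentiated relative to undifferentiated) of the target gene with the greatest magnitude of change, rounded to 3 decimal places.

FOX10: ΔΔCt = (30.80−20.53) − (30.20−21.38) = 10.27 − 8.82 = 1.45; fold change = 2^-1.45 = 0.366
DUSP3: ΔΔCt = (20.04−20.53) − (22.89−21.38) = -0.49 − 1.51 = -2.00; fold change = 2^2.00 = 4.000
ATF2: ΔΔCt = (30.31−20.53) − (30.07−21.38) = 9.78 − 8.69 = 1.09; fold change = 2^-1.09 = 0.470
VEGF12: ΔΔCt = (19.09−20.53) − (21.44−21.38) = -1.44 − 0.06 = -1.50; fold change = 2^1.50 = 2.828
DUSP3 has the largest |ΔΔCt| = 2.00.

4.000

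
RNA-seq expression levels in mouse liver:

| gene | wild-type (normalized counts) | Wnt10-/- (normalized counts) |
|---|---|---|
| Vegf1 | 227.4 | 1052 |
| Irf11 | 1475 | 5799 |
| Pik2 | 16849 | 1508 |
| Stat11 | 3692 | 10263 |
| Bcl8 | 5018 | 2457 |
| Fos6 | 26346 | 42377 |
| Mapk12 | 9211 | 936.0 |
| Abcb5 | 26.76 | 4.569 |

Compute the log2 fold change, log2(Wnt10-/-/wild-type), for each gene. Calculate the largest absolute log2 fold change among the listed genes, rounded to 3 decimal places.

3.482

log2(1052/227.4) = 2.210  (Vegf1)
log2(5799/1475) = 1.975  (Irf11)
log2(1508/16849) = -3.482  (Pik2)
log2(10263/3692) = 1.475  (Stat11)
log2(2457/5018) = -1.030  (Bcl8)
log2(42377/26346) = 0.686  (Fos6)
log2(936.0/9211) = -3.299  (Mapk12)
log2(4.569/26.76) = -2.550  (Abcb5)
The largest magnitude belongs to Pik2.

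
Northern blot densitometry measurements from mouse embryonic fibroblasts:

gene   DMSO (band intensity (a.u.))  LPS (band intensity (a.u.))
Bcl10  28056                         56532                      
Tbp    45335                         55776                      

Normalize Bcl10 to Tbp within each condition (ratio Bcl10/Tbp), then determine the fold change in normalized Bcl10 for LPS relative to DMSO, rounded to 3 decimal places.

1.638

Bcl10/Tbp (DMSO) = 28056 / 45335 = 0.61886
Bcl10/Tbp (LPS) = 56532 / 55776 = 1.0136
Fold change = 1.0136 / 0.61886 = 1.6378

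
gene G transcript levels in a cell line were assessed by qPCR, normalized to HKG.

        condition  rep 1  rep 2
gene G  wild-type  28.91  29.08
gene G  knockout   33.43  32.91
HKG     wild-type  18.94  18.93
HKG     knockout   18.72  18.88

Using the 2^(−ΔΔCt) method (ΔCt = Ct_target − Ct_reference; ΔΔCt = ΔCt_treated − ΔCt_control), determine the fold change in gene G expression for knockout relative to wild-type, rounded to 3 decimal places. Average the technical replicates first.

Mean Ct: gene G wild-type 28.995; gene G knockout 33.170; HKG wild-type 18.935; HKG knockout 18.800
ΔCt(wild-type) = 28.995 − 18.935 = 10.060
ΔCt(knockout) = 33.170 − 18.800 = 14.370
ΔΔCt = 14.370 − 10.060 = 4.310
Fold change = 2^(−4.310) = 0.0504

0.050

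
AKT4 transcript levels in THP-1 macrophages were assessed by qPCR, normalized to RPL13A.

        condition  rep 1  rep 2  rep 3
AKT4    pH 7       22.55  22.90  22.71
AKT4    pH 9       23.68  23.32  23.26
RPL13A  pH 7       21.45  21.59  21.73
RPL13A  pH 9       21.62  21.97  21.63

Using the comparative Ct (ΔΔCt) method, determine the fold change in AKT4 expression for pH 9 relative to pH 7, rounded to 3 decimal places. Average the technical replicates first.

0.683

Mean Ct: AKT4 pH 7 22.720; AKT4 pH 9 23.420; RPL13A pH 7 21.590; RPL13A pH 9 21.740
ΔCt(pH 7) = 22.720 − 21.590 = 1.130
ΔCt(pH 9) = 23.420 − 21.740 = 1.680
ΔΔCt = 1.680 − 1.130 = 0.550
Fold change = 2^(−0.550) = 0.6830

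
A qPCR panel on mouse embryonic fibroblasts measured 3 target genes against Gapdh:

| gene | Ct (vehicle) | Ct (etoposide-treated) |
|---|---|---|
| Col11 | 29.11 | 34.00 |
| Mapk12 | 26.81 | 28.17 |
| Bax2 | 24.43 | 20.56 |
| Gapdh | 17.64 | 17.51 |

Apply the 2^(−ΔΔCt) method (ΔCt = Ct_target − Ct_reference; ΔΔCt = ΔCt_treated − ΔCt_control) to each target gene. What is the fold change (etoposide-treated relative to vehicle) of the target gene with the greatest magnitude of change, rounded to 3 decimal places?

Col11: ΔΔCt = (34.00−17.51) − (29.11−17.64) = 16.49 − 11.47 = 5.02; fold change = 2^-5.02 = 0.031
Mapk12: ΔΔCt = (28.17−17.51) − (26.81−17.64) = 10.66 − 9.17 = 1.49; fold change = 2^-1.49 = 0.356
Bax2: ΔΔCt = (20.56−17.51) − (24.43−17.64) = 3.05 − 6.79 = -3.74; fold change = 2^3.74 = 13.361
Col11 has the largest |ΔΔCt| = 5.02.

0.031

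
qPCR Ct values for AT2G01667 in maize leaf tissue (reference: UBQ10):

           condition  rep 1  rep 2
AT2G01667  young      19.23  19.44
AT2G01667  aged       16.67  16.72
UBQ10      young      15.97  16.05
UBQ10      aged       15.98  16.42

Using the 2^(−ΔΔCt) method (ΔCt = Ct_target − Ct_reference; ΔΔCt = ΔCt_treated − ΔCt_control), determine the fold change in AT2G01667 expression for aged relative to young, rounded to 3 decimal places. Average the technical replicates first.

7.111

Mean Ct: AT2G01667 young 19.335; AT2G01667 aged 16.695; UBQ10 young 16.010; UBQ10 aged 16.200
ΔCt(young) = 19.335 − 16.010 = 3.325
ΔCt(aged) = 16.695 − 16.200 = 0.495
ΔΔCt = 0.495 − 3.325 = -2.830
Fold change = 2^(−(-2.830)) = 2^2.830 = 7.1107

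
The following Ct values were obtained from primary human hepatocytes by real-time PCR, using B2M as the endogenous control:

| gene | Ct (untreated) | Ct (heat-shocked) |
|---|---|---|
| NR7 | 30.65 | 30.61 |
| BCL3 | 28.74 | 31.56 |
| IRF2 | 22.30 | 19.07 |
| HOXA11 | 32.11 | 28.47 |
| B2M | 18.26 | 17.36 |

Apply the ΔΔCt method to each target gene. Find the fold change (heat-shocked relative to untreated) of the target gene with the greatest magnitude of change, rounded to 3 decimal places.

0.076

NR7: ΔΔCt = (30.61−17.36) − (30.65−18.26) = 13.25 − 12.39 = 0.86; fold change = 2^-0.86 = 0.551
BCL3: ΔΔCt = (31.56−17.36) − (28.74−18.26) = 14.20 − 10.48 = 3.72; fold change = 2^-3.72 = 0.076
IRF2: ΔΔCt = (19.07−17.36) − (22.30−18.26) = 1.71 − 4.04 = -2.33; fold change = 2^2.33 = 5.028
HOXA11: ΔΔCt = (28.47−17.36) − (32.11−18.26) = 11.11 − 13.85 = -2.74; fold change = 2^2.74 = 6.681
BCL3 has the largest |ΔΔCt| = 3.72.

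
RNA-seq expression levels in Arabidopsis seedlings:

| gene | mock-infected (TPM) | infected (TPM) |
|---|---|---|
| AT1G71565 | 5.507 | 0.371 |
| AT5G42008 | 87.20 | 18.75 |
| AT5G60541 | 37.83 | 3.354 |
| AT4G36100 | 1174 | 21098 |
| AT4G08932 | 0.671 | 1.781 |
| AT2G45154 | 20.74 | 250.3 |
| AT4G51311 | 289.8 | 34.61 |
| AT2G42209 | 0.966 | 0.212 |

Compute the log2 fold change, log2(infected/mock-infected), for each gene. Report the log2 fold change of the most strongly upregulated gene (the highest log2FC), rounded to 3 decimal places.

4.168

log2(0.371/5.507) = -3.892  (AT1G71565)
log2(18.75/87.20) = -2.217  (AT5G42008)
log2(3.354/37.83) = -3.496  (AT5G60541)
log2(21098/1174) = 4.168  (AT4G36100)
log2(1.781/0.671) = 1.408  (AT4G08932)
log2(250.3/20.74) = 3.593  (AT2G45154)
log2(34.61/289.8) = -3.066  (AT4G51311)
log2(0.212/0.966) = -2.188  (AT2G42209)
AT4G36100 is most strongly upregulated.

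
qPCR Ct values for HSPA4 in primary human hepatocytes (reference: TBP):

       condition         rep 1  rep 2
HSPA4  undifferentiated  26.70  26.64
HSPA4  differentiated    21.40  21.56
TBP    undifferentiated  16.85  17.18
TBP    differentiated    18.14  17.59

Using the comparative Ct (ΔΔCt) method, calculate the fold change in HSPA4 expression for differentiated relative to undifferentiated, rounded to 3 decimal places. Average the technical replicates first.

Mean Ct: HSPA4 undifferentiated 26.670; HSPA4 differentiated 21.480; TBP undifferentiated 17.015; TBP differentiated 17.865
ΔCt(undifferentiated) = 26.670 − 17.015 = 9.655
ΔCt(differentiated) = 21.480 − 17.865 = 3.615
ΔΔCt = 3.615 − 9.655 = -6.040
Fold change = 2^(−(-6.040)) = 2^6.040 = 65.7993

65.799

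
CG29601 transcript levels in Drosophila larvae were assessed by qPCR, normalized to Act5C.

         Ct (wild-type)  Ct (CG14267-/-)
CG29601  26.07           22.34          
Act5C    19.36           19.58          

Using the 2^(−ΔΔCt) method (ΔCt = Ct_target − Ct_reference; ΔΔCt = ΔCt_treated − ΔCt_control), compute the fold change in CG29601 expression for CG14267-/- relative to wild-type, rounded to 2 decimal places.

ΔCt(wild-type) = 26.070 − 19.360 = 6.710
ΔCt(CG14267-/-) = 22.340 − 19.580 = 2.760
ΔΔCt = 2.760 − 6.710 = -3.950
Fold change = 2^(−(-3.950)) = 2^3.950 = 15.455

15.45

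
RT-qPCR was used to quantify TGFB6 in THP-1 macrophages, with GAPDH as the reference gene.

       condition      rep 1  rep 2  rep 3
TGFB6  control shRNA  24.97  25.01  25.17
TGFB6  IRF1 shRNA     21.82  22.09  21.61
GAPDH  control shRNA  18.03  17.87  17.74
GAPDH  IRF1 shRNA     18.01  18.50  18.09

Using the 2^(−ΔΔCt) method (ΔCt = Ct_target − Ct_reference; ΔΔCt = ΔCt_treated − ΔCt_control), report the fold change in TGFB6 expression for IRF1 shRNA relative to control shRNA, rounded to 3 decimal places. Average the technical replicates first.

Mean Ct: TGFB6 control shRNA 25.050; TGFB6 IRF1 shRNA 21.840; GAPDH control shRNA 17.880; GAPDH IRF1 shRNA 18.200
ΔCt(control shRNA) = 25.050 − 17.880 = 7.170
ΔCt(IRF1 shRNA) = 21.840 − 18.200 = 3.640
ΔΔCt = 3.640 − 7.170 = -3.530
Fold change = 2^(−(-3.530)) = 2^3.530 = 11.5514

11.551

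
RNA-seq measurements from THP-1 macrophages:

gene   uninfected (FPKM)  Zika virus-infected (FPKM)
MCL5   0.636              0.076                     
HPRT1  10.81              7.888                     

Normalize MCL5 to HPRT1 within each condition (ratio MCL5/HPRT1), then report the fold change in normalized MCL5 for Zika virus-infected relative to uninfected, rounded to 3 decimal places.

MCL5/HPRT1 (uninfected) = 0.636 / 10.81 = 0.058834
MCL5/HPRT1 (Zika virus-infected) = 0.076 / 7.888 = 0.0096349
Fold change = 0.0096349 / 0.058834 = 0.1638

0.164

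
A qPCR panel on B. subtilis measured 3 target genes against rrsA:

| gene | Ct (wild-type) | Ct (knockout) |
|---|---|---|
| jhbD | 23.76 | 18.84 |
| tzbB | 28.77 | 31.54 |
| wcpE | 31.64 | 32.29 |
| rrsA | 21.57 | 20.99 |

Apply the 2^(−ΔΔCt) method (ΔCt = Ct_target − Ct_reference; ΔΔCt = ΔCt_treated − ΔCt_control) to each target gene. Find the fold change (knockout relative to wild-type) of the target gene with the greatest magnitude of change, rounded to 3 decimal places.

jhbD: ΔΔCt = (18.84−20.99) − (23.76−21.57) = -2.15 − 2.19 = -4.34; fold change = 2^4.34 = 20.252
tzbB: ΔΔCt = (31.54−20.99) − (28.77−21.57) = 10.55 − 7.20 = 3.35; fold change = 2^-3.35 = 0.098
wcpE: ΔΔCt = (32.29−20.99) − (31.64−21.57) = 11.30 − 10.07 = 1.23; fold change = 2^-1.23 = 0.426
jhbD has the largest |ΔΔCt| = 4.34.

20.252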